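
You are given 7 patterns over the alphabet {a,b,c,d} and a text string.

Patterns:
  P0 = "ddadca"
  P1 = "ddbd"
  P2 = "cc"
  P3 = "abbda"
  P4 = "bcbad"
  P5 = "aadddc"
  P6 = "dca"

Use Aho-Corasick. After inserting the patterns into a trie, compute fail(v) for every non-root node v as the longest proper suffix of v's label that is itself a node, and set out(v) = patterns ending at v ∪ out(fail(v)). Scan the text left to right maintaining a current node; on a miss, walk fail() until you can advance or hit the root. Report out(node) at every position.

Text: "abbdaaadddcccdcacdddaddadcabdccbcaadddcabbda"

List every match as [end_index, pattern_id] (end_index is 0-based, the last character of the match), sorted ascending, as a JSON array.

Build automaton:
Trie nodes:
  n0 'ε': a→11 b→16 c→9 d→1
  n1 'd': c→26 d→2
  n2 'dd': a→3 b→7
  n3 'dda': d→4
  n4 'ddad': c→5
  n5 'ddadc': a→6
  n6 'ddadca': ·  ←P0
  n7 'ddb': d→8
  n8 'ddbd': ·  ←P1
  n9 'c': c→10
  n10 'cc': ·  ←P2
  n11 'a': a→21 b→12
  n12 'ab': b→13
  n13 'abb': d→14
  n14 'abbd': a→15
  n15 'abbda': ·  ←P3
  n16 'b': c→17
  n17 'bc': b→18
  n18 'bcb': a→19
  n19 'bcba': d→20
  n20 'bcbad': ·  ←P4
  n21 'aa': d→22
  n22 'aad': d→23
  n23 'aadd': d→24
  n24 'aaddd': c→25
  n25 'aadddc': ·  ←P5
  n26 'dc': a→27
  n27 'dca': ·  ←P6

BFS fail/out derivation:
  fail(1) 'd': from fail(0)=0 chase 'd': 0 ⇒ 0;  out=∅∪out(0)=∅
  fail(9) 'c': from fail(0)=0 chase 'c': 0 ⇒ 0;  out=∅∪out(0)=∅
  fail(11) 'a': from fail(0)=0 chase 'a': 0 ⇒ 0;  out=∅∪out(0)=∅
  fail(16) 'b': from fail(0)=0 chase 'b': 0 ⇒ 0;  out=∅∪out(0)=∅
  fail(2) 'dd': from fail(1)=0 chase 'd': 0 ⇒ 1;  out=∅∪out(1)=∅
  fail(10) 'cc': from fail(9)=0 chase 'c': 0 ⇒ 9;  out={2}∪out(9)={2}
  fail(12) 'ab': from fail(11)=0 chase 'b': 0 ⇒ 16;  out=∅∪out(16)=∅
  fail(17) 'bc': from fail(16)=0 chase 'c': 0 ⇒ 9;  out=∅∪out(9)=∅
  fail(21) 'aa': from fail(11)=0 chase 'a': 0 ⇒ 11;  out=∅∪out(11)=∅
  fail(26) 'dc': from fail(1)=0 chase 'c': 0 ⇒ 9;  out=∅∪out(9)=∅
  fail(3) 'dda': from fail(2)=1 chase 'a': 1→0 ⇒ 11;  out=∅∪out(11)=∅
  fail(7) 'ddb': from fail(2)=1 chase 'b': 1→0 ⇒ 16;  out=∅∪out(16)=∅
  fail(13) 'abb': from fail(12)=16 chase 'b': 16→0 ⇒ 16;  out=∅∪out(16)=∅
  fail(18) 'bcb': from fail(17)=9 chase 'b': 9→0 ⇒ 16;  out=∅∪out(16)=∅
  fail(22) 'aad': from fail(21)=11 chase 'd': 11→0 ⇒ 1;  out=∅∪out(1)=∅
  fail(27) 'dca': from fail(26)=9 chase 'a': 9→0 ⇒ 11;  out={6}∪out(11)={6}
  fail(4) 'ddad': from fail(3)=11 chase 'd': 11→0 ⇒ 1;  out=∅∪out(1)=∅
  fail(8) 'ddbd': from fail(7)=16 chase 'd': 16→0 ⇒ 1;  out={1}∪out(1)={1}
  fail(14) 'abbd': from fail(13)=16 chase 'd': 16→0 ⇒ 1;  out=∅∪out(1)=∅
  fail(19) 'bcba': from fail(18)=16 chase 'a': 16→0 ⇒ 11;  out=∅∪out(11)=∅
  fail(23) 'aadd': from fail(22)=1 chase 'd': 1 ⇒ 2;  out=∅∪out(2)=∅
  fail(5) 'ddadc': from fail(4)=1 chase 'c': 1 ⇒ 26;  out=∅∪out(26)=∅
  fail(15) 'abbda': from fail(14)=1 chase 'a': 1→0 ⇒ 11;  out={3}∪out(11)={3}
  fail(20) 'bcbad': from fail(19)=11 chase 'd': 11→0 ⇒ 1;  out={4}∪out(1)={4}
  fail(24) 'aaddd': from fail(23)=2 chase 'd': 2→1 ⇒ 2;  out=∅∪out(2)=∅
  fail(6) 'ddadca': from fail(5)=26 chase 'a': 26 ⇒ 27;  out={0}∪out(27)={0,6}
  fail(25) 'aadddc': from fail(24)=2 chase 'c': 2→1 ⇒ 26;  out={5}∪out(26)={5}

Run:
[0] read 'a'  n0⇒n11
[1] read 'b'  n11⇒n12
[2] read 'b'  n12⇒n13
[3] read 'd'  n13⇒n14
[4] read 'a'  n14⇒n15  ** P3@[0:4]
[5] read 'a'  n15⇒n21 ·f
[6] read 'a'  n21⇒n21 ·f
[7] read 'd'  n21⇒n22
[8] read 'd'  n22⇒n23
[9] read 'd'  n23⇒n24
[10] read 'c'  n24⇒n25  ** P5@[5:10]
[11] read 'c'  n25⇒n10 ·f  ** P2@[10:11]
[12] read 'c'  n10⇒n10 ·f  ** P2@[11:12]
[13] read 'd'  n10⇒n1 ·f
[14] read 'c'  n1⇒n26
[15] read 'a'  n26⇒n27  ** P6@[13:15]
[16] read 'c'  n27⇒n9 ·f
[17] read 'd'  n9⇒n1 ·f
[18] read 'd'  n1⇒n2
[19] read 'd'  n2⇒n2 ·f
[20] read 'a'  n2⇒n3
[21] read 'd'  n3⇒n4
[22] read 'd'  n4⇒n2 ·f
[23] read 'a'  n2⇒n3
[24] read 'd'  n3⇒n4
[25] read 'c'  n4⇒n5
[26] read 'a'  n5⇒n6  ** P0@[21:26],P6@[24:26]
[27] read 'b'  n6⇒n12 ·f
[28] read 'd'  n12⇒n1 ·f
[29] read 'c'  n1⇒n26
[30] read 'c'  n26⇒n10 ·f  ** P2@[29:30]
[31] read 'b'  n10⇒n16 ·f
[32] read 'c'  n16⇒n17
[33] read 'a'  n17⇒n11 ·f
[34] read 'a'  n11⇒n21
[35] read 'd'  n21⇒n22
[36] read 'd'  n22⇒n23
[37] read 'd'  n23⇒n24
[38] read 'c'  n24⇒n25  ** P5@[33:38]
[39] read 'a'  n25⇒n27 ·f  ** P6@[37:39]
[40] read 'b'  n27⇒n12 ·f
[41] read 'b'  n12⇒n13
[42] read 'd'  n13⇒n14
[43] read 'a'  n14⇒n15  ** P3@[39:43]

Result: [[4,3],[10,5],[11,2],[12,2],[15,6],[26,0],[26,6],[30,2],[38,5],[39,6],[43,3]]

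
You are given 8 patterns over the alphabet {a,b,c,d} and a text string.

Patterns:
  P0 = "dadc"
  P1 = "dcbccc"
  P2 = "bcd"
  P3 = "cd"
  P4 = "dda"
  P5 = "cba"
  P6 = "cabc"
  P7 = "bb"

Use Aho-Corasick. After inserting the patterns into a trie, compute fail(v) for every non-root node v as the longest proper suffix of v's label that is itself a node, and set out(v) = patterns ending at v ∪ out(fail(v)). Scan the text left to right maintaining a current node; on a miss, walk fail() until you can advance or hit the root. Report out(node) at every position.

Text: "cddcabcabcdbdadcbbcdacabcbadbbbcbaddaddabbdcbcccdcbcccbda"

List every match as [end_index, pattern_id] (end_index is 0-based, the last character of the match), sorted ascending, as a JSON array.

Construct AC machine:
Trie (insert patterns):
  n0 'ε': b→10 c→13 d→1
  n1 'd': a→2 c→5 d→15
  n2 'da': d→3
  n3 'dad': c→4
  n4 'dadc': ·  ←P0
  n5 'dc': b→6
  n6 'dcb': c→7
  n7 'dcbc': c→8
  n8 'dcbcc': c→9
  n9 'dcbccc': ·  ←P1
  n10 'b': b→22 c→11
  n11 'bc': d→12
  n12 'bcd': ·  ←P2
  n13 'c': a→19 b→17 d→14
  n14 'cd': ·  ←P3
  n15 'dd': a→16
  n16 'dda': ·  ←P4
  n17 'cb': a→18
  n18 'cba': ·  ←P5
  n19 'ca': b→20
  n20 'cab': c→21
  n21 'cabc': ·  ←P6
  n22 'bb': ·  ←P7

Failure links (BFS by depth):
  n1('d'): parent n0 fail=0; on 'd' 0 → fail=0;  out ∅∪∅=∅
  n10('b'): parent n0 fail=0; on 'b' 0 → fail=0;  out ∅∪∅=∅
  n13('c'): parent n0 fail=0; on 'c' 0 → fail=0;  out ∅∪∅=∅
  n2('da'): parent n1 fail=0; on 'a' 0 → fail=0;  out ∅∪∅=∅
  n5('dc'): parent n1 fail=0; on 'c' 0 → fail=13;  out ∅∪∅=∅
  n11('bc'): parent n10 fail=0; on 'c' 0 → fail=13;  out ∅∪∅=∅
  n14('cd'): parent n13 fail=0; on 'd' 0 → fail=1;  out {3}∪∅={3}
  n15('dd'): parent n1 fail=0; on 'd' 0 → fail=1;  out ∅∪∅=∅
  n17('cb'): parent n13 fail=0; on 'b' 0 → fail=10;  out ∅∪∅=∅
  n19('ca'): parent n13 fail=0; on 'a' 0 → fail=0;  out ∅∪∅=∅
  n22('bb'): parent n10 fail=0; on 'b' 0 → fail=10;  out {7}∪∅={7}
  n3('dad'): parent n2 fail=0; on 'd' 0 → fail=1;  out ∅∪∅=∅
  n6('dcb'): parent n5 fail=13; on 'b' 13 → fail=17;  out ∅∪∅=∅
  n12('bcd'): parent n11 fail=13; on 'd' 13 → fail=14;  out {2}∪{3}={2,3}
  n16('dda'): parent n15 fail=1; on 'a' 1 → fail=2;  out {4}∪∅={4}
  n18('cba'): parent n17 fail=10; on 'a' 10→0 → fail=0;  out {5}∪∅={5}
  n20('cab'): parent n19 fail=0; on 'b' 0 → fail=10;  out ∅∪∅=∅
  n4('dadc'): parent n3 fail=1; on 'c' 1 → fail=5;  out {0}∪∅={0}
  n7('dcbc'): parent n6 fail=17; on 'c' 17→10 → fail=11;  out ∅∪∅=∅
  n21('cabc'): parent n20 fail=10; on 'c' 10 → fail=11;  out {6}∪∅={6}
  n8('dcbcc'): parent n7 fail=11; on 'c' 11→13→0 → fail=13;  out ∅∪∅=∅
  n9('dcbccc'): parent n8 fail=13; on 'c' 13→0 → fail=13;  out {1}∪∅={1}

Run:
pos 0 'c': at 13
pos 1 'd': at 14  → match P3@[0:1]
pos 2 'd': at 15 (via fail)
pos 3 'c': at 5 (via fail)
pos 4 'a': at 19 (via fail)
pos 5 'b': at 20
pos 6 'c': at 21  → match P6@[3:6]
pos 7 'a': at 19 (via fail)
pos 8 'b': at 20
pos 9 'c': at 21  → match P6@[6:9]
pos 10 'd': at 12 (via fail)  → match P2@[8:10],P3@[9:10]
pos 11 'b': at 10 (via fail)
pos 12 'd': at 1 (via fail)
pos 13 'a': at 2
pos 14 'd': at 3
pos 15 'c': at 4  → match P0@[12:15]
pos 16 'b': at 6 (via fail)
pos 17 'b': at 22 (via fail)  → match P7@[16:17]
pos 18 'c': at 11 (via fail)
pos 19 'd': at 12  → match P2@[17:19],P3@[18:19]
pos 20 'a': at 2 (via fail)
pos 21 'c': at 13 (via fail)
pos 22 'a': at 19
pos 23 'b': at 20
pos 24 'c': at 21  → match P6@[21:24]
pos 25 'b': at 17 (via fail)
pos 26 'a': at 18  → match P5@[24:26]
pos 27 'd': at 1 (via fail)
pos 28 'b': at 10 (via fail)
pos 29 'b': at 22  → match P7@[28:29]
pos 30 'b': at 22 (via fail)  → match P7@[29:30]
pos 31 'c': at 11 (via fail)
pos 32 'b': at 17 (via fail)
pos 33 'a': at 18  → match P5@[31:33]
pos 34 'd': at 1 (via fail)
pos 35 'd': at 15
pos 36 'a': at 16  → match P4@[34:36]
pos 37 'd': at 3 (via fail)
pos 38 'd': at 15 (via fail)
pos 39 'a': at 16  → match P4@[37:39]
pos 40 'b': at 10 (via fail)
pos 41 'b': at 22  → match P7@[40:41]
pos 42 'd': at 1 (via fail)
pos 43 'c': at 5
pos 44 'b': at 6
pos 45 'c': at 7
pos 46 'c': at 8
pos 47 'c': at 9  → match P1@[42:47]
pos 48 'd': at 14 (via fail)  → match P3@[47:48]
pos 49 'c': at 5 (via fail)
pos 50 'b': at 6
pos 51 'c': at 7
pos 52 'c': at 8
pos 53 'c': at 9  → match P1@[48:53]
pos 54 'b': at 17 (via fail)
pos 55 'd': at 1 (via fail)
pos 56 'a': at 2

Matches: [[1,3],[6,6],[9,6],[10,2],[10,3],[15,0],[17,7],[19,2],[19,3],[24,6],[26,5],[29,7],[30,7],[33,5],[36,4],[39,4],[41,7],[47,1],[48,3],[53,1]]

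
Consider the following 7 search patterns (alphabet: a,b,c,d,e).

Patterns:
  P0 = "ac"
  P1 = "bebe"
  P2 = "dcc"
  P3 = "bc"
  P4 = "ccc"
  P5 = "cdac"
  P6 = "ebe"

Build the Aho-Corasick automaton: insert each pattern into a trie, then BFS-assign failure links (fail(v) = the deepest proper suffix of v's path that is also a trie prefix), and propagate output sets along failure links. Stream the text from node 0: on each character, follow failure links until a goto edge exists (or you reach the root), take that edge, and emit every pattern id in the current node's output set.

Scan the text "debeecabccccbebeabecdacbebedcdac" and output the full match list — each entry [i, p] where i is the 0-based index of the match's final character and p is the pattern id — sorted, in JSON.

Build automaton:
Trie nodes:
  0='ε' goto a→1 b→3 c→11 d→7 e→17
  1='a' goto c→2
  2='ac' goto ·  ←P0
  3='b' goto c→10 e→4
  4='be' goto b→5
  5='beb' goto e→6
  6='bebe' goto ·  ←P1
  7='d' goto c→8
  8='dc' goto c→9
  9='dcc' goto ·  ←P2
  10='bc' goto ·  ←P3
  11='c' goto c→12 d→14
  12='cc' goto c→13
  13='ccc' goto ·  ←P4
  14='cd' goto a→15
  15='cda' goto c→16
  16='cdac' goto ·  ←P5
  17='e' goto b→18
  18='eb' goto e→19
  19='ebe' goto ·  ←P6

BFS fail/out derivation:
  n1('a'): parent n0 fail=0; on 'a' 0 → fail=0;  out ∅∪∅=∅
  n3('b'): parent n0 fail=0; on 'b' 0 → fail=0;  out ∅∪∅=∅
  n7('d'): parent n0 fail=0; on 'd' 0 → fail=0;  out ∅∪∅=∅
  n11('c'): parent n0 fail=0; on 'c' 0 → fail=0;  out ∅∪∅=∅
  n17('e'): parent n0 fail=0; on 'e' 0 → fail=0;  out ∅∪∅=∅
  n2('ac'): parent n1 fail=0; on 'c' 0 → fail=11;  out {0}∪∅={0}
  n4('be'): parent n3 fail=0; on 'e' 0 → fail=17;  out ∅∪∅=∅
  n8('dc'): parent n7 fail=0; on 'c' 0 → fail=11;  out ∅∪∅=∅
  n10('bc'): parent n3 fail=0; on 'c' 0 → fail=11;  out {3}∪∅={3}
  n12('cc'): parent n11 fail=0; on 'c' 0 → fail=11;  out ∅∪∅=∅
  n14('cd'): parent n11 fail=0; on 'd' 0 → fail=7;  out ∅∪∅=∅
  n18('eb'): parent n17 fail=0; on 'b' 0 → fail=3;  out ∅∪∅=∅
  n5('beb'): parent n4 fail=17; on 'b' 17 → fail=18;  out ∅∪∅=∅
  n9('dcc'): parent n8 fail=11; on 'c' 11 → fail=12;  out {2}∪∅={2}
  n13('ccc'): parent n12 fail=11; on 'c' 11 → fail=12;  out {4}∪∅={4}
  n15('cda'): parent n14 fail=7; on 'a' 7→0 → fail=1;  out ∅∪∅=∅
  n19('ebe'): parent n18 fail=3; on 'e' 3 → fail=4;  out {6}∪∅={6}
  n6('bebe'): parent n5 fail=18; on 'e' 18 → fail=19;  out {1}∪{6}={1,6}
  n16('cdac'): parent n15 fail=1; on 'c' 1 → fail=2;  out {5}∪{0}={0,5}

Run:
[0] read 'd'  n0⇒n7
[1] read 'e'  n7⇒n17 (via fail)
[2] read 'b'  n17⇒n18
[3] read 'e'  n18⇒n19  ** P6@[1:3]
[4] read 'e'  n19⇒n17 (via fail)
[5] read 'c'  n17⇒n11 (via fail)
[6] read 'a'  n11⇒n1 (via fail)
[7] read 'b'  n1⇒n3 (via fail)
[8] read 'c'  n3⇒n10  ** P3@[7:8]
[9] read 'c'  n10⇒n12 (via fail)
[10] read 'c'  n12⇒n13  ** P4@[8:10]
[11] read 'c'  n13⇒n13 (via fail)  ** P4@[9:11]
[12] read 'b'  n13⇒n3 (via fail)
[13] read 'e'  n3⇒n4
[14] read 'b'  n4⇒n5
[15] read 'e'  n5⇒n6  ** P1@[12:15],P6@[13:15]
[16] read 'a'  n6⇒n1 (via fail)
[17] read 'b'  n1⇒n3 (via fail)
[18] read 'e'  n3⇒n4
[19] read 'c'  n4⇒n11 (via fail)
[20] read 'd'  n11⇒n14
[21] read 'a'  n14⇒n15
[22] read 'c'  n15⇒n16  ** P0@[21:22],P5@[19:22]
[23] read 'b'  n16⇒n3 (via fail)
[24] read 'e'  n3⇒n4
[25] read 'b'  n4⇒n5
[26] read 'e'  n5⇒n6  ** P1@[23:26],P6@[24:26]
[27] read 'd'  n6⇒n7 (via fail)
[28] read 'c'  n7⇒n8
[29] read 'd'  n8⇒n14 (via fail)
[30] read 'a'  n14⇒n15
[31] read 'c'  n15⇒n16  ** P0@[30:31],P5@[28:31]

All matches (sorted): [[3,6],[8,3],[10,4],[11,4],[15,1],[15,6],[22,0],[22,5],[26,1],[26,6],[31,0],[31,5]]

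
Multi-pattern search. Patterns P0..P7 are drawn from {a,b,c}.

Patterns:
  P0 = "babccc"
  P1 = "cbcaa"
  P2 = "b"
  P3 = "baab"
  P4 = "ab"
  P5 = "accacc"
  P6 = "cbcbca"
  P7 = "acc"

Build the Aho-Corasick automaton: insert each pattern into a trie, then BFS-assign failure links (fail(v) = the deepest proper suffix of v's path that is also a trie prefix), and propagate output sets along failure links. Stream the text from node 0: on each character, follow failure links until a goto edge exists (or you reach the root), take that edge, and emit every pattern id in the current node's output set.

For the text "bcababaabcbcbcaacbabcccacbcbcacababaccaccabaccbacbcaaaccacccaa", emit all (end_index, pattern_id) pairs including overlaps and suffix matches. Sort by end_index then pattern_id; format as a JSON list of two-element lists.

Construct AC machine:
Trie (insert patterns):
  0='ε' goto a→14 b→1 c→7
  1='b' goto a→2  [P2 ends]
  2='ba' goto a→12 b→3
  3='bab' goto c→4
  4='babc' goto c→5
  5='babcc' goto c→6
  6='babccc' goto ·  [P0 ends]
  7='c' goto b→8
  8='cb' goto c→9
  9='cbc' goto a→10 b→21
  10='cbca' goto a→11
  11='cbcaa' goto ·  [P1 ends]
  12='baa' goto b→13
  13='baab' goto ·  [P3 ends]
  14='a' goto b→15 c→16
  15='ab' goto ·  [P4 ends]
  16='ac' goto c→17
  17='acc' goto a→18  [P7 ends]
  18='acca' goto c→19
  19='accac' goto c→20
  20='accacc' goto ·  [P5 ends]
  21='cbcb' goto c→22
  22='cbcbc' goto a→23
  23='cbcbca' goto ·  [P6 ends]

BFS fail/out derivation:
  n1('b'): parent n0 fail=0; on 'b' 0 → fail=0;  out {2}∪∅={2}
  n7('c'): parent n0 fail=0; on 'c' 0 → fail=0;  out ∅∪∅=∅
  n14('a'): parent n0 fail=0; on 'a' 0 → fail=0;  out ∅∪∅=∅
  n2('ba'): parent n1 fail=0; on 'a' 0 → fail=14;  out ∅∪∅=∅
  n8('cb'): parent n7 fail=0; on 'b' 0 → fail=1;  out ∅∪{2}={2}
  n15('ab'): parent n14 fail=0; on 'b' 0 → fail=1;  out {4}∪{2}={2,4}
  n16('ac'): parent n14 fail=0; on 'c' 0 → fail=7;  out ∅∪∅=∅
  n3('bab'): parent n2 fail=14; on 'b' 14 → fail=15;  out ∅∪{2,4}={2,4}
  n9('cbc'): parent n8 fail=1; on 'c' 1→0 → fail=7;  out ∅∪∅=∅
  n12('baa'): parent n2 fail=14; on 'a' 14→0 → fail=14;  out ∅∪∅=∅
  n17('acc'): parent n16 fail=7; on 'c' 7→0 → fail=7;  out {7}∪∅={7}
  n4('babc'): parent n3 fail=15; on 'c' 15→1→0 → fail=7;  out ∅∪∅=∅
  n10('cbca'): parent n9 fail=7; on 'a' 7→0 → fail=14;  out ∅∪∅=∅
  n13('baab'): parent n12 fail=14; on 'b' 14 → fail=15;  out {3}∪{2,4}={2,3,4}
  n18('acca'): parent n17 fail=7; on 'a' 7→0 → fail=14;  out ∅∪∅=∅
  n21('cbcb'): parent n9 fail=7; on 'b' 7 → fail=8;  out ∅∪{2}={2}
  n5('babcc'): parent n4 fail=7; on 'c' 7→0 → fail=7;  out ∅∪∅=∅
  n11('cbcaa'): parent n10 fail=14; on 'a' 14→0 → fail=14;  out {1}∪∅={1}
  n19('accac'): parent n18 fail=14; on 'c' 14 → fail=16;  out ∅∪∅=∅
  n22('cbcbc'): parent n21 fail=8; on 'c' 8 → fail=9;  out ∅∪∅=∅
  n6('babccc'): parent n5 fail=7; on 'c' 7→0 → fail=7;  out {0}∪∅={0}
  n20('accacc'): parent n19 fail=16; on 'c' 16 → fail=17;  out {5}∪{7}={5,7}
  n23('cbcbca'): parent n22 fail=9; on 'a' 9 → fail=10;  out {6}∪∅={6}

Run:
[0] read 'b'  n0⇒n1  emit P2@[0:0]
[1] read 'c'  n1⇒n7 (fail-walked)
[2] read 'a'  n7⇒n14 (fail-walked)
[3] read 'b'  n14⇒n15  emit P2@[3:3],P4@[2:3]
[4] read 'a'  n15⇒n2 (fail-walked)
[5] read 'b'  n2⇒n3  emit P2@[5:5],P4@[4:5]
[6] read 'a'  n3⇒n2 (fail-walked)
[7] read 'a'  n2⇒n12
[8] read 'b'  n12⇒n13  emit P2@[8:8],P3@[5:8],P4@[7:8]
[9] read 'c'  n13⇒n7 (fail-walked)
[10] read 'b'  n7⇒n8  emit P2@[10:10]
[11] read 'c'  n8⇒n9
[12] read 'b'  n9⇒n21  emit P2@[12:12]
[13] read 'c'  n21⇒n22
[14] read 'a'  n22⇒n23  emit P6@[9:14]
[15] read 'a'  n23⇒n11 (fail-walked)  emit P1@[11:15]
[16] read 'c'  n11⇒n16 (fail-walked)
[17] read 'b'  n16⇒n8 (fail-walked)  emit P2@[17:17]
[18] read 'a'  n8⇒n2 (fail-walked)
[19] read 'b'  n2⇒n3  emit P2@[19:19],P4@[18:19]
[20] read 'c'  n3⇒n4
[21] read 'c'  n4⇒n5
[22] read 'c'  n5⇒n6  emit P0@[17:22]
[23] read 'a'  n6⇒n14 (fail-walked)
[24] read 'c'  n14⇒n16
[25] read 'b'  n16⇒n8 (fail-walked)  emit P2@[25:25]
[26] read 'c'  n8⇒n9
[27] read 'b'  n9⇒n21  emit P2@[27:27]
[28] read 'c'  n21⇒n22
[29] read 'a'  n22⇒n23  emit P6@[24:29]
[30] read 'c'  n23⇒n16 (fail-walked)
[31] read 'a'  n16⇒n14 (fail-walked)
[32] read 'b'  n14⇒n15  emit P2@[32:32],P4@[31:32]
[33] read 'a'  n15⇒n2 (fail-walked)
[34] read 'b'  n2⇒n3  emit P2@[34:34],P4@[33:34]
[35] read 'a'  n3⇒n2 (fail-walked)
[36] read 'c'  n2⇒n16 (fail-walked)
[37] read 'c'  n16⇒n17  emit P7@[35:37]
[38] read 'a'  n17⇒n18
[39] read 'c'  n18⇒n19
[40] read 'c'  n19⇒n20  emit P5@[35:40],P7@[38:40]
[41] read 'a'  n20⇒n18 (fail-walked)
[42] read 'b'  n18⇒n15 (fail-walked)  emit P2@[42:42],P4@[41:42]
[43] read 'a'  n15⇒n2 (fail-walked)
[44] read 'c'  n2⇒n16 (fail-walked)
[45] read 'c'  n16⇒n17  emit P7@[43:45]
[46] read 'b'  n17⇒n8 (fail-walked)  emit P2@[46:46]
[47] read 'a'  n8⇒n2 (fail-walked)
[48] read 'c'  n2⇒n16 (fail-walked)
[49] read 'b'  n16⇒n8 (fail-walked)  emit P2@[49:49]
[50] read 'c'  n8⇒n9
[51] read 'a'  n9⇒n10
[52] read 'a'  n10⇒n11  emit P1@[48:52]
[53] read 'a'  n11⇒n14 (fail-walked)
[54] read 'c'  n14⇒n16
[55] read 'c'  n16⇒n17  emit P7@[53:55]
[56] read 'a'  n17⇒n18
[57] read 'c'  n18⇒n19
[58] read 'c'  n19⇒n20  emit P5@[53:58],P7@[56:58]
[59] read 'c'  n20⇒n7 (fail-walked)
[60] read 'a'  n7⇒n14 (fail-walked)
[61] read 'a'  n14⇒n14 (fail-walked)

Result: [[0,2],[3,2],[3,4],[5,2],[5,4],[8,2],[8,3],[8,4],[10,2],[12,2],[14,6],[15,1],[17,2],[19,2],[19,4],[22,0],[25,2],[27,2],[29,6],[32,2],[32,4],[34,2],[34,4],[37,7],[40,5],[40,7],[42,2],[42,4],[45,7],[46,2],[49,2],[52,1],[55,7],[58,5],[58,7]]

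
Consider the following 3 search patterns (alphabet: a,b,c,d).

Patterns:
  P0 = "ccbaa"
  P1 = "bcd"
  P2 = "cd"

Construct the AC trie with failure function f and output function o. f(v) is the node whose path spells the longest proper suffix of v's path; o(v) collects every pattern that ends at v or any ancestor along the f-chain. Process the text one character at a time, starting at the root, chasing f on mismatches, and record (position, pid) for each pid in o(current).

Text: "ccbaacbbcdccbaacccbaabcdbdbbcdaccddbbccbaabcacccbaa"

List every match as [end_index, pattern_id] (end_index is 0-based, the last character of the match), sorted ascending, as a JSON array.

Build:
Trie (insert patterns):
  n0 'ε': b→6 c→1
  n1 'c': c→2 d→9
  n2 'cc': b→3
  n3 'ccb': a→4
  n4 'ccba': a→5
  n5 'ccbaa': ·  ←P0
  n6 'b': c→7
  n7 'bc': d→8
  n8 'bcd': ·  ←P1
  n9 'cd': ·  ←P2

BFS fail/out derivation:
  fail(1) 'c': from fail(0)=0 chase 'c': 0 ⇒ 0;  out=∅∪out(0)=∅
  fail(6) 'b': from fail(0)=0 chase 'b': 0 ⇒ 0;  out=∅∪out(0)=∅
  fail(2) 'cc': from fail(1)=0 chase 'c': 0 ⇒ 1;  out=∅∪out(1)=∅
  fail(7) 'bc': from fail(6)=0 chase 'c': 0 ⇒ 1;  out=∅∪out(1)=∅
  fail(9) 'cd': from fail(1)=0 chase 'd': 0 ⇒ 0;  out={2}∪out(0)={2}
  fail(3) 'ccb': from fail(2)=1 chase 'b': 1→0 ⇒ 6;  out=∅∪out(6)=∅
  fail(8) 'bcd': from fail(7)=1 chase 'd': 1 ⇒ 9;  out={1}∪out(9)={1,2}
  fail(4) 'ccba': from fail(3)=6 chase 'a': 6→0 ⇒ 0;  out=∅∪out(0)=∅
  fail(5) 'ccbaa': from fail(4)=0 chase 'a': 0 ⇒ 0;  out={0}∪out(0)={0}

Text stream:
i=0 'c': node 0→1
i=1 'c': node 1→2
i=2 'b': node 2→3
i=3 'a': node 3→4
i=4 'a': node 4→5  → match P0@[0:4]
i=5 'c': node 5→1 (via fail)
i=6 'b': node 1→6 (via fail)
i=7 'b': node 6→6 (via fail)
i=8 'c': node 6→7
i=9 'd': node 7→8  → match P1@[7:9],P2@[8:9]
i=10 'c': node 8→1 (via fail)
i=11 'c': node 1→2
i=12 'b': node 2→3
i=13 'a': node 3→4
i=14 'a': node 4→5  → match P0@[10:14]
i=15 'c': node 5→1 (via fail)
i=16 'c': node 1→2
i=17 'c': node 2→2 (via fail)
i=18 'b': node 2→3
i=19 'a': node 3→4
i=20 'a': node 4→5  → match P0@[16:20]
i=21 'b': node 5→6 (via fail)
i=22 'c': node 6→7
i=23 'd': node 7→8  → match P1@[21:23],P2@[22:23]
i=24 'b': node 8→6 (via fail)
i=25 'd': node 6→0 (via fail)
i=26 'b': node 0→6
i=27 'b': node 6→6 (via fail)
i=28 'c': node 6→7
i=29 'd': node 7→8  → match P1@[27:29],P2@[28:29]
i=30 'a': node 8→0 (via fail)
i=31 'c': node 0→1
i=32 'c': node 1→2
i=33 'd': node 2→9 (via fail)  → match P2@[32:33]
i=34 'd': node 9→0 (via fail)
i=35 'b': node 0→6
i=36 'b': node 6→6 (via fail)
i=37 'c': node 6→7
i=38 'c': node 7→2 (via fail)
i=39 'b': node 2→3
i=40 'a': node 3→4
i=41 'a': node 4→5  → match P0@[37:41]
i=42 'b': node 5→6 (via fail)
i=43 'c': node 6→7
i=44 'a': node 7→0 (via fail)
i=45 'c': node 0→1
i=46 'c': node 1→2
i=47 'c': node 2→2 (via fail)
i=48 'b': node 2→3
i=49 'a': node 3→4
i=50 'a': node 4→5  → match P0@[46:50]

All matches (sorted): [[4,0],[9,1],[9,2],[14,0],[20,0],[23,1],[23,2],[29,1],[29,2],[33,2],[41,0],[50,0]]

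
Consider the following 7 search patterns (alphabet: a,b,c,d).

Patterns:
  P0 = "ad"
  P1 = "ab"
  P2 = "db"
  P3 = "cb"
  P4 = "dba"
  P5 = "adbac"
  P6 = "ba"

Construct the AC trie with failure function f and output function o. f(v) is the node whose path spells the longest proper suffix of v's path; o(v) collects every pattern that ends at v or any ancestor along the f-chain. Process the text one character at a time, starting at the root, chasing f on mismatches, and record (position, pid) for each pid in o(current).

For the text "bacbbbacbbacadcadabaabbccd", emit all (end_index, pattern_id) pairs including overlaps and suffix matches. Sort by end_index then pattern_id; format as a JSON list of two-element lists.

Build:
Trie nodes:
  n0 'ε': a→1 b→12 c→6 d→4
  n1 'a': b→3 d→2
  n2 'ad': b→9  ←P0
  n3 'ab': ·  ←P1
  n4 'd': b→5
  n5 'db': a→8  ←P2
  n6 'c': b→7
  n7 'cb': ·  ←P3
  n8 'dba': ·  ←P4
  n9 'adb': a→10
  n10 'adba': c→11
  n11 'adbac': ·  ←P5
  n12 'b': a→13
  n13 'ba': ·  ←P6

Failure links (BFS by depth):
  fail(1) 'a': from fail(0)=0 chase 'a': 0 ⇒ 0;  out=∅∪out(0)=∅
  fail(4) 'd': from fail(0)=0 chase 'd': 0 ⇒ 0;  out=∅∪out(0)=∅
  fail(6) 'c': from fail(0)=0 chase 'c': 0 ⇒ 0;  out=∅∪out(0)=∅
  fail(12) 'b': from fail(0)=0 chase 'b': 0 ⇒ 0;  out=∅∪out(0)=∅
  fail(2) 'ad': from fail(1)=0 chase 'd': 0 ⇒ 4;  out={0}∪out(4)={0}
  fail(3) 'ab': from fail(1)=0 chase 'b': 0 ⇒ 12;  out={1}∪out(12)={1}
  fail(5) 'db': from fail(4)=0 chase 'b': 0 ⇒ 12;  out={2}∪out(12)={2}
  fail(7) 'cb': from fail(6)=0 chase 'b': 0 ⇒ 12;  out={3}∪out(12)={3}
  fail(13) 'ba': from fail(12)=0 chase 'a': 0 ⇒ 1;  out={6}∪out(1)={6}
  fail(8) 'dba': from fail(5)=12 chase 'a': 12 ⇒ 13;  out={4}∪out(13)={4,6}
  fail(9) 'adb': from fail(2)=4 chase 'b': 4 ⇒ 5;  out=∅∪out(5)={2}
  fail(10) 'adba': from fail(9)=5 chase 'a': 5 ⇒ 8;  out=∅∪out(8)={4,6}
  fail(11) 'adbac': from fail(10)=8 chase 'c': 8→13→1→0 ⇒ 6;  out={5}∪out(6)={5}

Run:
[0] read 'b'  n0⇒n12
[1] read 'a'  n12⇒n13  ** P6@[0:1]
[2] read 'c'  n13⇒n6 ·f
[3] read 'b'  n6⇒n7  ** P3@[2:3]
[4] read 'b'  n7⇒n12 ·f
[5] read 'b'  n12⇒n12 ·f
[6] read 'a'  n12⇒n13  ** P6@[5:6]
[7] read 'c'  n13⇒n6 ·f
[8] read 'b'  n6⇒n7  ** P3@[7:8]
[9] read 'b'  n7⇒n12 ·f
[10] read 'a'  n12⇒n13  ** P6@[9:10]
[11] read 'c'  n13⇒n6 ·f
[12] read 'a'  n6⇒n1 ·f
[13] read 'd'  n1⇒n2  ** P0@[12:13]
[14] read 'c'  n2⇒n6 ·f
[15] read 'a'  n6⇒n1 ·f
[16] read 'd'  n1⇒n2  ** P0@[15:16]
[17] read 'a'  n2⇒n1 ·f
[18] read 'b'  n1⇒n3  ** P1@[17:18]
[19] read 'a'  n3⇒n13 ·f  ** P6@[18:19]
[20] read 'a'  n13⇒n1 ·f
[21] read 'b'  n1⇒n3  ** P1@[20:21]
[22] read 'b'  n3⇒n12 ·f
[23] read 'c'  n12⇒n6 ·f
[24] read 'c'  n6⇒n6 ·f
[25] read 'd'  n6⇒n4 ·f

Result: [[1,6],[3,3],[6,6],[8,3],[10,6],[13,0],[16,0],[18,1],[19,6],[21,1]]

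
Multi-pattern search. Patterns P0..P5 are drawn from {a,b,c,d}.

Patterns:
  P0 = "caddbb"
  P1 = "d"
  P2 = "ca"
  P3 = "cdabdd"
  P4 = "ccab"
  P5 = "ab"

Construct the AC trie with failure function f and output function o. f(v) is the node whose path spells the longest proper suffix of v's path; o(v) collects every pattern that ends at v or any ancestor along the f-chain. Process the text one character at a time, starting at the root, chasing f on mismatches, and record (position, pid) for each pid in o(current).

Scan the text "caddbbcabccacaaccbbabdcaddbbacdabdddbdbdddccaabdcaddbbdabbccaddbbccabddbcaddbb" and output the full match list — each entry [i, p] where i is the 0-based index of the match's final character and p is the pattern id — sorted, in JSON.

Build automaton:
Trie (insert patterns):
  0='ε' goto a→16 c→1 d→7
  1='c' goto a→2 c→13 d→8
  2='ca' goto d→3  ←P2
  3='cad' goto d→4
  4='cadd' goto b→5
  5='caddb' goto b→6
  6='caddbb' goto ·  ←P0
  7='d' goto ·  ←P1
  8='cd' goto a→9
  9='cda' goto b→10
  10='cdab' goto d→11
  11='cdabd' goto d→12
  12='cdabdd' goto ·  ←P3
  13='cc' goto a→14
  14='cca' goto b→15
  15='ccab' goto ·  ←P4
  16='a' goto b→17
  17='ab' goto ·  ←P5

BFS fail/out derivation:
  fail(1) 'c': from fail(0)=0 chase 'c': 0 ⇒ 0;  out=∅∪out(0)=∅
  fail(7) 'd': from fail(0)=0 chase 'd': 0 ⇒ 0;  out={1}∪out(0)={1}
  fail(16) 'a': from fail(0)=0 chase 'a': 0 ⇒ 0;  out=∅∪out(0)=∅
  fail(2) 'ca': from fail(1)=0 chase 'a': 0 ⇒ 16;  out={2}∪out(16)={2}
  fail(8) 'cd': from fail(1)=0 chase 'd': 0 ⇒ 7;  out=∅∪out(7)={1}
  fail(13) 'cc': from fail(1)=0 chase 'c': 0 ⇒ 1;  out=∅∪out(1)=∅
  fail(17) 'ab': from fail(16)=0 chase 'b': 0 ⇒ 0;  out={5}∪out(0)={5}
  fail(3) 'cad': from fail(2)=16 chase 'd': 16→0 ⇒ 7;  out=∅∪out(7)={1}
  fail(9) 'cda': from fail(8)=7 chase 'a': 7→0 ⇒ 16;  out=∅∪out(16)=∅
  fail(14) 'cca': from fail(13)=1 chase 'a': 1 ⇒ 2;  out=∅∪out(2)={2}
  fail(4) 'cadd': from fail(3)=7 chase 'd': 7→0 ⇒ 7;  out=∅∪out(7)={1}
  fail(10) 'cdab': from fail(9)=16 chase 'b': 16 ⇒ 17;  out=∅∪out(17)={5}
  fail(15) 'ccab': from fail(14)=2 chase 'b': 2→16 ⇒ 17;  out={4}∪out(17)={4,5}
  fail(5) 'caddb': from fail(4)=7 chase 'b': 7→0 ⇒ 0;  out=∅∪out(0)=∅
  fail(11) 'cdabd': from fail(10)=17 chase 'd': 17→0 ⇒ 7;  out=∅∪out(7)={1}
  fail(6) 'caddbb': from fail(5)=0 chase 'b': 0 ⇒ 0;  out={0}∪out(0)={0}
  fail(12) 'cdabdd': from fail(11)=7 chase 'd': 7→0 ⇒ 7;  out={3}∪out(7)={1,3}

Text stream:
i=0 'c': node 0→1
i=1 'a': node 1→2  ** P2@[0:1]
i=2 'd': node 2→3  ** P1@[2:2]
i=3 'd': node 3→4  ** P1@[3:3]
i=4 'b': node 4→5
i=5 'b': node 5→6  ** P0@[0:5]
i=6 'c': node 6→1 ·f
i=7 'a': node 1→2  ** P2@[6:7]
i=8 'b': node 2→17 ·f  ** P5@[7:8]
i=9 'c': node 17→1 ·f
i=10 'c': node 1→13
i=11 'a': node 13→14  ** P2@[10:11]
i=12 'c': node 14→1 ·f
i=13 'a': node 1→2  ** P2@[12:13]
i=14 'a': node 2→16 ·f
i=15 'c': node 16→1 ·f
i=16 'c': node 1→13
i=17 'b': node 13→0 ·f
i=18 'b': node 0→0
i=19 'a': node 0→16
i=20 'b': node 16→17  ** P5@[19:20]
i=21 'd': node 17→7 ·f  ** P1@[21:21]
i=22 'c': node 7→1 ·f
i=23 'a': node 1→2  ** P2@[22:23]
i=24 'd': node 2→3  ** P1@[24:24]
i=25 'd': node 3→4  ** P1@[25:25]
i=26 'b': node 4→5
i=27 'b': node 5→6  ** P0@[22:27]
i=28 'a': node 6→16 ·f
i=29 'c': node 16→1 ·f
i=30 'd': node 1→8  ** P1@[30:30]
i=31 'a': node 8→9
i=32 'b': node 9→10  ** P5@[31:32]
i=33 'd': node 10→11  ** P1@[33:33]
i=34 'd': node 11→12  ** P1@[34:34],P3@[29:34]
i=35 'd': node 12→7 ·f  ** P1@[35:35]
i=36 'b': node 7→0 ·f
i=37 'd': node 0→7  ** P1@[37:37]
i=38 'b': node 7→0 ·f
i=39 'd': node 0→7  ** P1@[39:39]
i=40 'd': node 7→7 ·f  ** P1@[40:40]
i=41 'd': node 7→7 ·f  ** P1@[41:41]
i=42 'c': node 7→1 ·f
i=43 'c': node 1→13
i=44 'a': node 13→14  ** P2@[43:44]
i=45 'a': node 14→16 ·f
i=46 'b': node 16→17  ** P5@[45:46]
i=47 'd': node 17→7 ·f  ** P1@[47:47]
i=48 'c': node 7→1 ·f
i=49 'a': node 1→2  ** P2@[48:49]
i=50 'd': node 2→3  ** P1@[50:50]
i=51 'd': node 3→4  ** P1@[51:51]
i=52 'b': node 4→5
i=53 'b': node 5→6  ** P0@[48:53]
i=54 'd': node 6→7 ·f  ** P1@[54:54]
i=55 'a': node 7→16 ·f
i=56 'b': node 16→17  ** P5@[55:56]
i=57 'b': node 17→0 ·f
i=58 'c': node 0→1
i=59 'c': node 1→13
i=60 'a': node 13→14  ** P2@[59:60]
i=61 'd': node 14→3 ·f  ** P1@[61:61]
i=62 'd': node 3→4  ** P1@[62:62]
i=63 'b': node 4→5
i=64 'b': node 5→6  ** P0@[59:64]
i=65 'c': node 6→1 ·f
i=66 'c': node 1→13
i=67 'a': node 13→14  ** P2@[66:67]
i=68 'b': node 14→15  ** P4@[65:68],P5@[67:68]
i=69 'd': node 15→7 ·f  ** P1@[69:69]
i=70 'd': node 7→7 ·f  ** P1@[70:70]
i=71 'b': node 7→0 ·f
i=72 'c': node 0→1
i=73 'a': node 1→2  ** P2@[72:73]
i=74 'd': node 2→3  ** P1@[74:74]
i=75 'd': node 3→4  ** P1@[75:75]
i=76 'b': node 4→5
i=77 'b': node 5→6  ** P0@[72:77]

All matches (sorted): [[1,2],[2,1],[3,1],[5,0],[7,2],[8,5],[11,2],[13,2],[20,5],[21,1],[23,2],[24,1],[25,1],[27,0],[30,1],[32,5],[33,1],[34,1],[34,3],[35,1],[37,1],[39,1],[40,1],[41,1],[44,2],[46,5],[47,1],[49,2],[50,1],[51,1],[53,0],[54,1],[56,5],[60,2],[61,1],[62,1],[64,0],[67,2],[68,4],[68,5],[69,1],[70,1],[73,2],[74,1],[75,1],[77,0]]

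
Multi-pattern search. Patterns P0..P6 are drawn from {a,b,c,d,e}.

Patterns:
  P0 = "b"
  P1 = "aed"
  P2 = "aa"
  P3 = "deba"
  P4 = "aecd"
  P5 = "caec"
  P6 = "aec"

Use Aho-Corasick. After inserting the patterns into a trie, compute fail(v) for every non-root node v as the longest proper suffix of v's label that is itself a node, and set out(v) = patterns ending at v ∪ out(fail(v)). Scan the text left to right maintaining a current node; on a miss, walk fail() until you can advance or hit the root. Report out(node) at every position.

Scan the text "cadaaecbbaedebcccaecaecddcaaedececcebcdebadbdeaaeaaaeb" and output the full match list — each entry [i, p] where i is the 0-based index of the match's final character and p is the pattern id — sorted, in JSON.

Build automaton:
Trie (insert patterns):
  n0 'ε': a→2 b→1 c→12 d→6
  n1 'b': ·  [P0 ends]
  n2 'a': a→5 e→3
  n3 'ae': c→10 d→4
  n4 'aed': ·  [P1 ends]
  n5 'aa': ·  [P2 ends]
  n6 'd': e→7
  n7 'de': b→8
  n8 'deb': a→9
  n9 'deba': ·  [P3 ends]
  n10 'aec': d→11  [P6 ends]
  n11 'aecd': ·  [P4 ends]
  n12 'c': a→13
  n13 'ca': e→14
  n14 'cae': c→15
  n15 'caec': ·  [P5 ends]

BFS fail/out derivation:
  fail(1) 'b': from fail(0)=0 chase 'b': 0 ⇒ 0;  out={0}∪out(0)={0}
  fail(2) 'a': from fail(0)=0 chase 'a': 0 ⇒ 0;  out=∅∪out(0)=∅
  fail(6) 'd': from fail(0)=0 chase 'd': 0 ⇒ 0;  out=∅∪out(0)=∅
  fail(12) 'c': from fail(0)=0 chase 'c': 0 ⇒ 0;  out=∅∪out(0)=∅
  fail(3) 'ae': from fail(2)=0 chase 'e': 0 ⇒ 0;  out=∅∪out(0)=∅
  fail(5) 'aa': from fail(2)=0 chase 'a': 0 ⇒ 2;  out={2}∪out(2)={2}
  fail(7) 'de': from fail(6)=0 chase 'e': 0 ⇒ 0;  out=∅∪out(0)=∅
  fail(13) 'ca': from fail(12)=0 chase 'a': 0 ⇒ 2;  out=∅∪out(2)=∅
  fail(4) 'aed': from fail(3)=0 chase 'd': 0 ⇒ 6;  out={1}∪out(6)={1}
  fail(8) 'deb': from fail(7)=0 chase 'b': 0 ⇒ 1;  out=∅∪out(1)={0}
  fail(10) 'aec': from fail(3)=0 chase 'c': 0 ⇒ 12;  out={6}∪out(12)={6}
  fail(14) 'cae': from fail(13)=2 chase 'e': 2 ⇒ 3;  out=∅∪out(3)=∅
  fail(9) 'deba': from fail(8)=1 chase 'a': 1→0 ⇒ 2;  out={3}∪out(2)={3}
  fail(11) 'aecd': from fail(10)=12 chase 'd': 12→0 ⇒ 6;  out={4}∪out(6)={4}
  fail(15) 'caec': from fail(14)=3 chase 'c': 3 ⇒ 10;  out={5}∪out(10)={5,6}

Run:
[0] read 'c'  n0⇒n12
[1] read 'a'  n12⇒n13
[2] read 'd'  n13⇒n6 (fail-walked)
[3] read 'a'  n6⇒n2 (fail-walked)
[4] read 'a'  n2⇒n5  ** P2@[3:4]
[5] read 'e'  n5⇒n3 (fail-walked)
[6] read 'c'  n3⇒n10  ** P6@[4:6]
[7] read 'b'  n10⇒n1 (fail-walked)  ** P0@[7:7]
[8] read 'b'  n1⇒n1 (fail-walked)  ** P0@[8:8]
[9] read 'a'  n1⇒n2 (fail-walked)
[10] read 'e'  n2⇒n3
[11] read 'd'  n3⇒n4  ** P1@[9:11]
[12] read 'e'  n4⇒n7 (fail-walked)
[13] read 'b'  n7⇒n8  ** P0@[13:13]
[14] read 'c'  n8⇒n12 (fail-walked)
[15] read 'c'  n12⇒n12 (fail-walked)
[16] read 'c'  n12⇒n12 (fail-walked)
[17] read 'a'  n12⇒n13
[18] read 'e'  n13⇒n14
[19] read 'c'  n14⇒n15  ** P5@[16:19],P6@[17:19]
[20] read 'a'  n15⇒n13 (fail-walked)
[21] read 'e'  n13⇒n14
[22] read 'c'  n14⇒n15  ** P5@[19:22],P6@[20:22]
[23] read 'd'  n15⇒n11 (fail-walked)  ** P4@[20:23]
[24] read 'd'  n11⇒n6 (fail-walked)
[25] read 'c'  n6⇒n12 (fail-walked)
[26] read 'a'  n12⇒n13
[27] read 'a'  n13⇒n5 (fail-walked)  ** P2@[26:27]
[28] read 'e'  n5⇒n3 (fail-walked)
[29] read 'd'  n3⇒n4  ** P1@[27:29]
[30] read 'e'  n4⇒n7 (fail-walked)
[31] read 'c'  n7⇒n12 (fail-walked)
[32] read 'e'  n12⇒n0 (fail-walked)
[33] read 'c'  n0⇒n12
[34] read 'c'  n12⇒n12 (fail-walked)
[35] read 'e'  n12⇒n0 (fail-walked)
[36] read 'b'  n0⇒n1  ** P0@[36:36]
[37] read 'c'  n1⇒n12 (fail-walked)
[38] read 'd'  n12⇒n6 (fail-walked)
[39] read 'e'  n6⇒n7
[40] read 'b'  n7⇒n8  ** P0@[40:40]
[41] read 'a'  n8⇒n9  ** P3@[38:41]
[42] read 'd'  n9⇒n6 (fail-walked)
[43] read 'b'  n6⇒n1 (fail-walked)  ** P0@[43:43]
[44] read 'd'  n1⇒n6 (fail-walked)
[45] read 'e'  n6⇒n7
[46] read 'a'  n7⇒n2 (fail-walked)
[47] read 'a'  n2⇒n5  ** P2@[46:47]
[48] read 'e'  n5⇒n3 (fail-walked)
[49] read 'a'  n3⇒n2 (fail-walked)
[50] read 'a'  n2⇒n5  ** P2@[49:50]
[51] read 'a'  n5⇒n5 (fail-walked)  ** P2@[50:51]
[52] read 'e'  n5⇒n3 (fail-walked)
[53] read 'b'  n3⇒n1 (fail-walked)  ** P0@[53:53]

All matches (sorted): [[4,2],[6,6],[7,0],[8,0],[11,1],[13,0],[19,5],[19,6],[22,5],[22,6],[23,4],[27,2],[29,1],[36,0],[40,0],[41,3],[43,0],[47,2],[50,2],[51,2],[53,0]]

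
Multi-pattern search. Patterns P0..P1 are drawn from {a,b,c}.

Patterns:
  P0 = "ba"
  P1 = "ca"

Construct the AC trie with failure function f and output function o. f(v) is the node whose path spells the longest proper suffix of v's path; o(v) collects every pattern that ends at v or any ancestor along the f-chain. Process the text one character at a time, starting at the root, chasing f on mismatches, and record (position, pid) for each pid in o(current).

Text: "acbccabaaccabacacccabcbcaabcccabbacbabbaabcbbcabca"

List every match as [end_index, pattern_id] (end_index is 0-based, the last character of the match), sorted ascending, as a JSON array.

Construct AC machine:
Trie nodes:
  0='ε' goto b→1 c→3
  1='b' goto a→2
  2='ba' goto ·  [P0 ends]
  3='c' goto a→4
  4='ca' goto ·  [P1 ends]

BFS fail/out derivation:
  n1('b'): parent n0 fail=0; on 'b' 0 → fail=0;  out ∅∪∅=∅
  n3('c'): parent n0 fail=0; on 'c' 0 → fail=0;  out ∅∪∅=∅
  n2('ba'): parent n1 fail=0; on 'a' 0 → fail=0;  out {0}∪∅={0}
  n4('ca'): parent n3 fail=0; on 'a' 0 → fail=0;  out {1}∪∅={1}

Text stream:
pos 0 'a': at 0
pos 1 'c': at 3
pos 2 'b': at 1 (fail-walked)
pos 3 'c': at 3 (fail-walked)
pos 4 'c': at 3 (fail-walked)
pos 5 'a': at 4  → match P1@[4:5]
pos 6 'b': at 1 (fail-walked)
pos 7 'a': at 2  → match P0@[6:7]
pos 8 'a': at 0 (fail-walked)
pos 9 'c': at 3
pos 10 'c': at 3 (fail-walked)
pos 11 'a': at 4  → match P1@[10:11]
pos 12 'b': at 1 (fail-walked)
pos 13 'a': at 2  → match P0@[12:13]
pos 14 'c': at 3 (fail-walked)
pos 15 'a': at 4  → match P1@[14:15]
pos 16 'c': at 3 (fail-walked)
pos 17 'c': at 3 (fail-walked)
pos 18 'c': at 3 (fail-walked)
pos 19 'a': at 4  → match P1@[18:19]
pos 20 'b': at 1 (fail-walked)
pos 21 'c': at 3 (fail-walked)
pos 22 'b': at 1 (fail-walked)
pos 23 'c': at 3 (fail-walked)
pos 24 'a': at 4  → match P1@[23:24]
pos 25 'a': at 0 (fail-walked)
pos 26 'b': at 1
pos 27 'c': at 3 (fail-walked)
pos 28 'c': at 3 (fail-walked)
pos 29 'c': at 3 (fail-walked)
pos 30 'a': at 4  → match P1@[29:30]
pos 31 'b': at 1 (fail-walked)
pos 32 'b': at 1 (fail-walked)
pos 33 'a': at 2  → match P0@[32:33]
pos 34 'c': at 3 (fail-walked)
pos 35 'b': at 1 (fail-walked)
pos 36 'a': at 2  → match P0@[35:36]
pos 37 'b': at 1 (fail-walked)
pos 38 'b': at 1 (fail-walked)
pos 39 'a': at 2  → match P0@[38:39]
pos 40 'a': at 0 (fail-walked)
pos 41 'b': at 1
pos 42 'c': at 3 (fail-walked)
pos 43 'b': at 1 (fail-walked)
pos 44 'b': at 1 (fail-walked)
pos 45 'c': at 3 (fail-walked)
pos 46 'a': at 4  → match P1@[45:46]
pos 47 'b': at 1 (fail-walked)
pos 48 'c': at 3 (fail-walked)
pos 49 'a': at 4  → match P1@[48:49]

All matches (sorted): [[5,1],[7,0],[11,1],[13,0],[15,1],[19,1],[24,1],[30,1],[33,0],[36,0],[39,0],[46,1],[49,1]]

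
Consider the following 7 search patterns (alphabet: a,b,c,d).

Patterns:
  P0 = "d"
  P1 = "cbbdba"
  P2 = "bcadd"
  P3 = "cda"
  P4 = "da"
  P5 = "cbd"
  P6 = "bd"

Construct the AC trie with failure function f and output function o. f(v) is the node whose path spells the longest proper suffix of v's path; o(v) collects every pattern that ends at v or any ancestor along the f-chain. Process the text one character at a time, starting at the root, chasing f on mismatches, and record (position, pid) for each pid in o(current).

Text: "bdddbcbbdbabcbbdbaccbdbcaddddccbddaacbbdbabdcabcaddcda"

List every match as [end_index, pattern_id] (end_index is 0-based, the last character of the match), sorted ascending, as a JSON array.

Build automaton:
Trie nodes:
  0='ε' goto b→8 c→2 d→1
  1='d' goto a→15  ←P0
  2='c' goto b→3 d→13
  3='cb' goto b→4 d→16
  4='cbb' goto d→5
  5='cbbd' goto b→6
  6='cbbdb' goto a→7
  7='cbbdba' goto ·  ←P1
  8='b' goto c→9 d→17
  9='bc' goto a→10
  10='bca' goto d→11
  11='bcad' goto d→12
  12='bcadd' goto ·  ←P2
  13='cd' goto a→14
  14='cda' goto ·  ←P3
  15='da' goto ·  ←P4
  16='cbd' goto ·  ←P5
  17='bd' goto ·  ←P6

Failure links (BFS by depth):
  n1('d'): parent n0 fail=0; on 'd' 0 → fail=0;  out {0}∪∅={0}
  n2('c'): parent n0 fail=0; on 'c' 0 → fail=0;  out ∅∪∅=∅
  n8('b'): parent n0 fail=0; on 'b' 0 → fail=0;  out ∅∪∅=∅
  n3('cb'): parent n2 fail=0; on 'b' 0 → fail=8;  out ∅∪∅=∅
  n9('bc'): parent n8 fail=0; on 'c' 0 → fail=2;  out ∅∪∅=∅
  n13('cd'): parent n2 fail=0; on 'd' 0 → fail=1;  out ∅∪{0}={0}
  n15('da'): parent n1 fail=0; on 'a' 0 → fail=0;  out {4}∪∅={4}
  n17('bd'): parent n8 fail=0; on 'd' 0 → fail=1;  out {6}∪{0}={0,6}
  n4('cbb'): parent n3 fail=8; on 'b' 8→0 → fail=8;  out ∅∪∅=∅
  n10('bca'): parent n9 fail=2; on 'a' 2→0 → fail=0;  out ∅∪∅=∅
  n14('cda'): parent n13 fail=1; on 'a' 1 → fail=15;  out {3}∪{4}={3,4}
  n16('cbd'): parent n3 fail=8; on 'd' 8 → fail=17;  out {5}∪{0,6}={0,5,6}
  n5('cbbd'): parent n4 fail=8; on 'd' 8 → fail=17;  out ∅∪{0,6}={0,6}
  n11('bcad'): parent n10 fail=0; on 'd' 0 → fail=1;  out ∅∪{0}={0}
  n6('cbbdb'): parent n5 fail=17; on 'b' 17→1→0 → fail=8;  out ∅∪∅=∅
  n12('bcadd'): parent n11 fail=1; on 'd' 1→0 → fail=1;  out {2}∪{0}={0,2}
  n7('cbbdba'): parent n6 fail=8; on 'a' 8→0 → fail=0;  out {1}∪∅={1}

Text stream:
pos 0 'b': at 8
pos 1 'd': at 17  ** P0@[1:1],P6@[0:1]
pos 2 'd': at 1 ·f  ** P0@[2:2]
pos 3 'd': at 1 ·f  ** P0@[3:3]
pos 4 'b': at 8 ·f
pos 5 'c': at 9
pos 6 'b': at 3 ·f
pos 7 'b': at 4
pos 8 'd': at 5  ** P0@[8:8],P6@[7:8]
pos 9 'b': at 6
pos 10 'a': at 7  ** P1@[5:10]
pos 11 'b': at 8 ·f
pos 12 'c': at 9
pos 13 'b': at 3 ·f
pos 14 'b': at 4
pos 15 'd': at 5  ** P0@[15:15],P6@[14:15]
pos 16 'b': at 6
pos 17 'a': at 7  ** P1@[12:17]
pos 18 'c': at 2 ·f
pos 19 'c': at 2 ·f
pos 20 'b': at 3
pos 21 'd': at 16  ** P0@[21:21],P5@[19:21],P6@[20:21]
pos 22 'b': at 8 ·f
pos 23 'c': at 9
pos 24 'a': at 10
pos 25 'd': at 11  ** P0@[25:25]
pos 26 'd': at 12  ** P0@[26:26],P2@[22:26]
pos 27 'd': at 1 ·f  ** P0@[27:27]
pos 28 'd': at 1 ·f  ** P0@[28:28]
pos 29 'c': at 2 ·f
pos 30 'c': at 2 ·f
pos 31 'b': at 3
pos 32 'd': at 16  ** P0@[32:32],P5@[30:32],P6@[31:32]
pos 33 'd': at 1 ·f  ** P0@[33:33]
pos 34 'a': at 15  ** P4@[33:34]
pos 35 'a': at 0 ·f
pos 36 'c': at 2
pos 37 'b': at 3
pos 38 'b': at 4
pos 39 'd': at 5  ** P0@[39:39],P6@[38:39]
pos 40 'b': at 6
pos 41 'a': at 7  ** P1@[36:41]
pos 42 'b': at 8 ·f
pos 43 'd': at 17  ** P0@[43:43],P6@[42:43]
pos 44 'c': at 2 ·f
pos 45 'a': at 0 ·f
pos 46 'b': at 8
pos 47 'c': at 9
pos 48 'a': at 10
pos 49 'd': at 11  ** P0@[49:49]
pos 50 'd': at 12  ** P0@[50:50],P2@[46:50]
pos 51 'c': at 2 ·f
pos 52 'd': at 13  ** P0@[52:52]
pos 53 'a': at 14  ** P3@[51:53],P4@[52:53]

Matches: [[1,0],[1,6],[2,0],[3,0],[8,0],[8,6],[10,1],[15,0],[15,6],[17,1],[21,0],[21,5],[21,6],[25,0],[26,0],[26,2],[27,0],[28,0],[32,0],[32,5],[32,6],[33,0],[34,4],[39,0],[39,6],[41,1],[43,0],[43,6],[49,0],[50,0],[50,2],[52,0],[53,3],[53,4]]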